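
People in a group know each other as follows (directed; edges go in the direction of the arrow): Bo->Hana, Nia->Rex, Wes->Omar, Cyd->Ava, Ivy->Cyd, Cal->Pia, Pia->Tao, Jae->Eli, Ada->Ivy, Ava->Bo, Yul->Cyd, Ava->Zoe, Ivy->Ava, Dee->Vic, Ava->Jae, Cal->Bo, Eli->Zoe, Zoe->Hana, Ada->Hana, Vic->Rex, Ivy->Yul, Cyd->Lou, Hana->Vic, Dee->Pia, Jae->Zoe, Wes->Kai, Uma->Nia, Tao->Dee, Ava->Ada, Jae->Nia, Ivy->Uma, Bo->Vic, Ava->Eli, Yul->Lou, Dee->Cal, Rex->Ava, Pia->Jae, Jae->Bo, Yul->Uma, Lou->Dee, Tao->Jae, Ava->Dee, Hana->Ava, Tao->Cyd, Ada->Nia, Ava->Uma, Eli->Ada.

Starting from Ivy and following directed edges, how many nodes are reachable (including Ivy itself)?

19

BFS from Ivy visits: Ivy, Yul, Uma, Cyd, Ava, Lou, Nia, Zoe, Jae, Eli, Dee, Bo, Ada, Rex, Hana, Vic, Pia, Cal, Tao
Reachable nodes: 19 of 22 total.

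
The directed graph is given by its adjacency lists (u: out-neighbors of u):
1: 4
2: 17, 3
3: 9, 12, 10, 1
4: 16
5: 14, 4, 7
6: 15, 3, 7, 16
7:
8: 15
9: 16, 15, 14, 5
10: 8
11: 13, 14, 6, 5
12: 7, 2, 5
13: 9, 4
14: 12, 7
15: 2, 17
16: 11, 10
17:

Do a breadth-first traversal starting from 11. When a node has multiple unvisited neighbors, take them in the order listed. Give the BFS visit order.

Visit 11; enqueue 13, 14, 6, 5 → queue [13, 14, 6, 5]
Visit 13; enqueue 9, 4 → queue [14, 6, 5, 9, 4]
Visit 14; enqueue 12, 7 → queue [6, 5, 9, 4, 12, 7]
Visit 6; enqueue 15, 3, 16 → queue [5, 9, 4, 12, 7, 15, 3, 16]
Visit 5 → queue [9, 4, 12, 7, 15, 3, 16]
Visit 9 → queue [4, 12, 7, 15, 3, 16]
Visit 4 → queue [12, 7, 15, 3, 16]
Visit 12; enqueue 2 → queue [7, 15, 3, 16, 2]
Visit 7 → queue [15, 3, 16, 2]
Visit 15; enqueue 17 → queue [3, 16, 2, 17]
Visit 3; enqueue 10, 1 → queue [16, 2, 17, 10, 1]
Visit 16 → queue [2, 17, 10, 1]
Visit 2 → queue [17, 10, 1]
Visit 17 → queue [10, 1]
Visit 10; enqueue 8 → queue [1, 8]
Visit 1 → queue [8]
Visit 8 → queue []

11, 13, 14, 6, 5, 9, 4, 12, 7, 15, 3, 16, 2, 17, 10, 1, 8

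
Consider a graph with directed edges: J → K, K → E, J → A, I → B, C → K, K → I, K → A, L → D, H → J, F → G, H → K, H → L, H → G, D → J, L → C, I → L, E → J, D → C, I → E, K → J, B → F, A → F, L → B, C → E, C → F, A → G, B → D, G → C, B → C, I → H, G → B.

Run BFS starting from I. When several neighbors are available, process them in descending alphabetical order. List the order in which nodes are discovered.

I, L, H, E, B, D, C, K, J, G, F, A

Visit I; enqueue L, H, E, B → queue [L, H, E, B]
Visit L; enqueue D, C → queue [H, E, B, D, C]
Visit H; enqueue K, J, G → queue [E, B, D, C, K, J, G]
Visit E → queue [B, D, C, K, J, G]
Visit B; enqueue F → queue [D, C, K, J, G, F]
Visit D → queue [C, K, J, G, F]
Visit C → queue [K, J, G, F]
Visit K; enqueue A → queue [J, G, F, A]
Visit J → queue [G, F, A]
Visit G → queue [F, A]
Visit F → queue [A]
Visit A → queue []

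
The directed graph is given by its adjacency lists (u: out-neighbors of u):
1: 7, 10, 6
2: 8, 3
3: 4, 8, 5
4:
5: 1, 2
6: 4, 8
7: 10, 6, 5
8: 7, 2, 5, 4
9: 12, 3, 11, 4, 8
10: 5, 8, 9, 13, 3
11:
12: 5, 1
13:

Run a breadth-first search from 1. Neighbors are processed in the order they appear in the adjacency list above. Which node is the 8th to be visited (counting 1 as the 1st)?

13

Visit 1; enqueue 7, 10, 6 → queue [7, 10, 6]
Visit 7; enqueue 5 → queue [10, 6, 5]
Visit 10; enqueue 8, 9, 13, 3 → queue [6, 5, 8, 9, 13, 3]
Visit 6; enqueue 4 → queue [5, 8, 9, 13, 3, 4]
Visit 5; enqueue 2 → queue [8, 9, 13, 3, 4, 2]
Visit 8 → queue [9, 13, 3, 4, 2]
Visit 9; enqueue 12, 11 → queue [13, 3, 4, 2, 12, 11]
Visit 13 → queue [3, 4, 2, 12, 11]
Visit 3 → queue [4, 2, 12, 11]
Visit 4 → queue [2, 12, 11]
Visit 2 → queue [12, 11]
Visit 12 → queue [11]
Visit 11 → queue []

Visit order: 1, 7, 10, 6, 5, 8, 9, 13, 3, 4, 2, 12, 11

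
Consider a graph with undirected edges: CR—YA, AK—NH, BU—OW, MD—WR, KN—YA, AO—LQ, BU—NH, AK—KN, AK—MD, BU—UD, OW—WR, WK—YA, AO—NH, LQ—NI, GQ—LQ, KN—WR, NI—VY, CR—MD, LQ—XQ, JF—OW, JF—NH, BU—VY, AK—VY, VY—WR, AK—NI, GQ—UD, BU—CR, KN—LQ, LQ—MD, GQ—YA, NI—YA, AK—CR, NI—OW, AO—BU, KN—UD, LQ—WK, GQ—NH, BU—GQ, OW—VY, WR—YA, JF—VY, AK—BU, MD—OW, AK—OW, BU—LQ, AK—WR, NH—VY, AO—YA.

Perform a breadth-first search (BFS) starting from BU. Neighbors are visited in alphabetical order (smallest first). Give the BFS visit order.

Visit BU; enqueue AK, AO, CR, GQ, LQ, NH, OW, UD, VY → queue [AK, AO, CR, GQ, LQ, NH, OW, UD, VY]
Visit AK; enqueue KN, MD, NI, WR → queue [AO, CR, GQ, LQ, NH, OW, UD, VY, KN, MD, NI, WR]
Visit AO; enqueue YA → queue [CR, GQ, LQ, NH, OW, UD, VY, KN, MD, NI, WR, YA]
Visit CR → queue [GQ, LQ, NH, OW, UD, VY, KN, MD, NI, WR, YA]
Visit GQ → queue [LQ, NH, OW, UD, VY, KN, MD, NI, WR, YA]
Visit LQ; enqueue WK, XQ → queue [NH, OW, UD, VY, KN, MD, NI, WR, YA, WK, XQ]
Visit NH; enqueue JF → queue [OW, UD, VY, KN, MD, NI, WR, YA, WK, XQ, JF]
Visit OW → queue [UD, VY, KN, MD, NI, WR, YA, WK, XQ, JF]
Visit UD → queue [VY, KN, MD, NI, WR, YA, WK, XQ, JF]
Visit VY → queue [KN, MD, NI, WR, YA, WK, XQ, JF]
Visit KN → queue [MD, NI, WR, YA, WK, XQ, JF]
Visit MD → queue [NI, WR, YA, WK, XQ, JF]
Visit NI → queue [WR, YA, WK, XQ, JF]
Visit WR → queue [YA, WK, XQ, JF]
Visit YA → queue [WK, XQ, JF]
Visit WK → queue [XQ, JF]
Visit XQ → queue [JF]
Visit JF → queue []

BU -> AK -> AO -> CR -> GQ -> LQ -> NH -> OW -> UD -> VY -> KN -> MD -> NI -> WR -> YA -> WK -> XQ -> JF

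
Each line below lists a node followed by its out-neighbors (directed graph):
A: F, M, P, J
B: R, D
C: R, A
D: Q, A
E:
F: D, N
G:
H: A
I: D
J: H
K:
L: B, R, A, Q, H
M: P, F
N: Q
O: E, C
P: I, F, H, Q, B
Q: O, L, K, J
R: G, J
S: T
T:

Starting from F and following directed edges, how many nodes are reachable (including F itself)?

18

BFS from F visits: F, N, D, Q, A, O, L, K, J, P, M, E, C, R, H, B, I, G
Reachable nodes: 18 of 20 total.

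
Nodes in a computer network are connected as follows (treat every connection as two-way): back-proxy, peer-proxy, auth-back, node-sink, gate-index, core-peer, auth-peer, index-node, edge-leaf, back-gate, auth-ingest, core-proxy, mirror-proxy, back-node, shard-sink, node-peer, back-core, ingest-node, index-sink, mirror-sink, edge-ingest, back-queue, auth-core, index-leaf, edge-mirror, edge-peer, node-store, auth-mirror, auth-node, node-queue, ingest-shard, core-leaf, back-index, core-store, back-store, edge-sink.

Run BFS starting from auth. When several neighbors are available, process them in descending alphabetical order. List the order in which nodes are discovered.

auth peer node mirror ingest core back proxy edge store sink queue index shard leaf gate

Visit auth; enqueue peer, node, mirror, ingest, core, back → queue [peer, node, mirror, ingest, core, back]
Visit peer; enqueue proxy, edge → queue [node, mirror, ingest, core, back, proxy, edge]
Visit node; enqueue store, sink, queue, index → queue [mirror, ingest, core, back, proxy, edge, store, sink, queue, index]
Visit mirror → queue [ingest, core, back, proxy, edge, store, sink, queue, index]
Visit ingest; enqueue shard → queue [core, back, proxy, edge, store, sink, queue, index, shard]
Visit core; enqueue leaf → queue [back, proxy, edge, store, sink, queue, index, shard, leaf]
Visit back; enqueue gate → queue [proxy, edge, store, sink, queue, index, shard, leaf, gate]
Visit proxy → queue [edge, store, sink, queue, index, shard, leaf, gate]
Visit edge → queue [store, sink, queue, index, shard, leaf, gate]
Visit store → queue [sink, queue, index, shard, leaf, gate]
Visit sink → queue [queue, index, shard, leaf, gate]
Visit queue → queue [index, shard, leaf, gate]
Visit index → queue [shard, leaf, gate]
Visit shard → queue [leaf, gate]
Visit leaf → queue [gate]
Visit gate → queue []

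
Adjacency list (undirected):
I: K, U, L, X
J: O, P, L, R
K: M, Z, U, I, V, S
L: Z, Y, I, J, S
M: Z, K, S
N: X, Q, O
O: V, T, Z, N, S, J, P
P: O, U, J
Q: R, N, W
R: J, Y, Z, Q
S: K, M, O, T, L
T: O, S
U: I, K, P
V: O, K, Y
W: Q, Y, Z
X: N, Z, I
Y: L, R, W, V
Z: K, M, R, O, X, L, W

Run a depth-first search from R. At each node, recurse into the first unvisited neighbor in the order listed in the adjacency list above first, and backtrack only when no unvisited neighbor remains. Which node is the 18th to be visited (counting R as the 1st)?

T

Visit R
R → J
J → O
O → V
V → K
K → M
M → Z
Z → X
X → N
N → Q
Q → W
W → Y
Y → L
L → I
I → U
U → P
L → S
S → T

Visit order: R, J, O, V, K, M, Z, X, N, Q, W, Y, L, I, U, P, S, T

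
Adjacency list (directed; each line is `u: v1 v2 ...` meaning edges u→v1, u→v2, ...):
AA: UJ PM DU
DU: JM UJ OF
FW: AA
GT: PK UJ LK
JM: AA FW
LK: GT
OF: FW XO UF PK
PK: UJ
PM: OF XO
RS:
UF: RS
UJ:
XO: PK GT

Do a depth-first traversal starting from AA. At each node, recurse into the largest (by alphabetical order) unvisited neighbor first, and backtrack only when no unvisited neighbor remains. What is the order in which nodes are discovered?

AA UJ PM XO PK GT LK OF UF RS FW DU JM

Visit AA
AA → UJ
AA → PM
PM → XO
XO → PK
XO → GT
GT → LK
PM → OF
OF → UF
UF → RS
OF → FW
AA → DU
DU → JM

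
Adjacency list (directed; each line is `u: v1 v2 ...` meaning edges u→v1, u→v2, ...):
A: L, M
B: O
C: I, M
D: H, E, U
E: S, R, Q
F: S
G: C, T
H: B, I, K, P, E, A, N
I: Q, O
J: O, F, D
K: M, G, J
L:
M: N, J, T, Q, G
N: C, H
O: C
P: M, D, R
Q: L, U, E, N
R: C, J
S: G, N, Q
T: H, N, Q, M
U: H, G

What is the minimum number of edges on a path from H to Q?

2

Level 0: H
Level 1: A, B, E, I, K, N, P
Level 2: C, D, G, J, L, M, O, Q, R, S
Level 3: F, T, U
Q first appears at level 2.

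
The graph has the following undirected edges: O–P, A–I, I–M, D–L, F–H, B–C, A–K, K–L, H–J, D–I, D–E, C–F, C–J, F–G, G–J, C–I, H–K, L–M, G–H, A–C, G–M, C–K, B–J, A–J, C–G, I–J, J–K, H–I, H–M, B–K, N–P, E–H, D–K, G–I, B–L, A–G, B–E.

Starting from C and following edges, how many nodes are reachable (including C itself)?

BFS from C visits: C, K, J, I, G, F, B, A, L, H, D, M, E
Reachable nodes: 13 of 16 total.

13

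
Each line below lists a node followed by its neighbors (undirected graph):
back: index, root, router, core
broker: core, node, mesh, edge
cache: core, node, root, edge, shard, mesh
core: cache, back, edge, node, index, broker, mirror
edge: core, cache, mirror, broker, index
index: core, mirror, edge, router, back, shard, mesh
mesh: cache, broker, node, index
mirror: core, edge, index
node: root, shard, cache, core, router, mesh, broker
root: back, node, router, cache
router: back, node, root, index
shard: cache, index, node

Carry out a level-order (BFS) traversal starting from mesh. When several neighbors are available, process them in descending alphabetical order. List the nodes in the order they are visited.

mesh -> node -> index -> cache -> broker -> shard -> router -> root -> core -> mirror -> edge -> back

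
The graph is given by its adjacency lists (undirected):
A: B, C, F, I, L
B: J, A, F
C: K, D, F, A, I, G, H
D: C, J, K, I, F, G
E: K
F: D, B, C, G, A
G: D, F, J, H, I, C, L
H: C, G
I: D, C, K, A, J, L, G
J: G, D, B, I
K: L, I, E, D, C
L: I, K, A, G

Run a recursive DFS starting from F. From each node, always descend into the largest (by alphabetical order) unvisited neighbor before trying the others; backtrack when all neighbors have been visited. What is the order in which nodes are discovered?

F, G, L, K, I, J, D, C, H, A, B, E

Visit F
F → G
G → L
L → K
K → I
I → J
J → D
D → C
C → H
C → A
A → B
K → E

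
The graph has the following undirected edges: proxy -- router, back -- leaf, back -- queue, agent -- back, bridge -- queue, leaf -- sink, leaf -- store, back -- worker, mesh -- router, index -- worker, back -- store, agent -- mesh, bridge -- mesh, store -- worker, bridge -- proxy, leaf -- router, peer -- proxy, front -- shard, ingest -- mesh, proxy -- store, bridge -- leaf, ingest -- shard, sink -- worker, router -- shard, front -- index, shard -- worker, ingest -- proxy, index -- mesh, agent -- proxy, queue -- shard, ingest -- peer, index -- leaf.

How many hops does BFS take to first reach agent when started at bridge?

2

Level 0: bridge
Level 1: leaf, mesh, proxy, queue
Level 2: agent, back, index, ingest, peer, router, shard, sink, store
Level 3: front, worker
agent first appears at level 2.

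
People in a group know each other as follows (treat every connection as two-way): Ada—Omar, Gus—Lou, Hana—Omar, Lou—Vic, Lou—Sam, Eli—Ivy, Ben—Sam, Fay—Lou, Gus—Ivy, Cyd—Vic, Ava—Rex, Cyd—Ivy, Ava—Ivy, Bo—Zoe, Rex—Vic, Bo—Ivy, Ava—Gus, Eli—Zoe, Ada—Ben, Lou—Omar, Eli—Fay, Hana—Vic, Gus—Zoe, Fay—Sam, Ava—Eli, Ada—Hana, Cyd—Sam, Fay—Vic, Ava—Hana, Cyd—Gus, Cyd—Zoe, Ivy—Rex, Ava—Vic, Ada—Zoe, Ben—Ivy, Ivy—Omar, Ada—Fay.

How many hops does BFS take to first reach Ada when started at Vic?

2

Level 0: Vic
Level 1: Ava, Cyd, Fay, Hana, Lou, Rex
Level 2: Ada, Eli, Gus, Ivy, Omar, Sam, Zoe
Level 3: Ben, Bo
Ada first appears at level 2.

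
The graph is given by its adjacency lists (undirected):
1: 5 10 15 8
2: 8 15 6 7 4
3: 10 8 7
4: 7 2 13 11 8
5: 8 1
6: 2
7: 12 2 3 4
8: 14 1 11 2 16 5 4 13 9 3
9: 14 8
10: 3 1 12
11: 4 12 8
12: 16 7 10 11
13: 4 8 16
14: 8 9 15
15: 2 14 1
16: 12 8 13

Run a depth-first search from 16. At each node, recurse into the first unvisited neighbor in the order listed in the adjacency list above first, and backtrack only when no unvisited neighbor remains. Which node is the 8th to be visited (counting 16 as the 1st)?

15

Visit 16
16 → 12
12 → 7
7 → 2
2 → 8
8 → 14
14 → 9
14 → 15
15 → 1
1 → 5
1 → 10
10 → 3
8 → 11
11 → 4
4 → 13
2 → 6

Visit order: 16, 12, 7, 2, 8, 14, 9, 15, 1, 5, 10, 3, 11, 4, 13, 6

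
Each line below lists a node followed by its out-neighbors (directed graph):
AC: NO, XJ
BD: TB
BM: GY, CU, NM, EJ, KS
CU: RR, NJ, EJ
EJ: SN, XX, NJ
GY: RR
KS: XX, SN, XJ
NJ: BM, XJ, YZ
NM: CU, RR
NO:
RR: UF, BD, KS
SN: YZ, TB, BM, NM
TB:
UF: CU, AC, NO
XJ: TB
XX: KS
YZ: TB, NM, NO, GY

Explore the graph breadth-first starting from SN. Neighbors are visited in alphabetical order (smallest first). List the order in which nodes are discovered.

Visit SN; enqueue BM, NM, TB, YZ → queue [BM, NM, TB, YZ]
Visit BM; enqueue CU, EJ, GY, KS → queue [NM, TB, YZ, CU, EJ, GY, KS]
Visit NM; enqueue RR → queue [TB, YZ, CU, EJ, GY, KS, RR]
Visit TB → queue [YZ, CU, EJ, GY, KS, RR]
Visit YZ; enqueue NO → queue [CU, EJ, GY, KS, RR, NO]
Visit CU; enqueue NJ → queue [EJ, GY, KS, RR, NO, NJ]
Visit EJ; enqueue XX → queue [GY, KS, RR, NO, NJ, XX]
Visit GY → queue [KS, RR, NO, NJ, XX]
Visit KS; enqueue XJ → queue [RR, NO, NJ, XX, XJ]
Visit RR; enqueue BD, UF → queue [NO, NJ, XX, XJ, BD, UF]
Visit NO → queue [NJ, XX, XJ, BD, UF]
Visit NJ → queue [XX, XJ, BD, UF]
Visit XX → queue [XJ, BD, UF]
Visit XJ → queue [BD, UF]
Visit BD → queue [UF]
Visit UF; enqueue AC → queue [AC]
Visit AC → queue []

SN -> BM -> NM -> TB -> YZ -> CU -> EJ -> GY -> KS -> RR -> NO -> NJ -> XX -> XJ -> BD -> UF -> AC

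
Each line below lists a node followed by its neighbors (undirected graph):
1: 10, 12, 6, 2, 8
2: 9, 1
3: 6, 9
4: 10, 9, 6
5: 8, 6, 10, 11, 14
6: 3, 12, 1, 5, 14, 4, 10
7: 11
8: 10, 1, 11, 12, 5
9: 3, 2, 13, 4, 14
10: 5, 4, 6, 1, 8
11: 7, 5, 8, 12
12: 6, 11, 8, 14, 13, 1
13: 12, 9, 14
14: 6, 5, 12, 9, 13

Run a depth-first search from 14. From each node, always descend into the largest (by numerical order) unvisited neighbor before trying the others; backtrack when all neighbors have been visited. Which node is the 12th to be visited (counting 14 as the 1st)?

2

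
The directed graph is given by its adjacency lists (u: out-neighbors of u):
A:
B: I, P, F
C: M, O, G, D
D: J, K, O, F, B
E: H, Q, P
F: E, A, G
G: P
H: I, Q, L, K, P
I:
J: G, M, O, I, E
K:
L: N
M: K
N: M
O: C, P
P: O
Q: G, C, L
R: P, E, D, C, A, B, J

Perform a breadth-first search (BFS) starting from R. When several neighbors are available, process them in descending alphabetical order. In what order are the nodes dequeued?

R, P, J, E, D, C, B, A, O, M, I, G, Q, H, K, F, L, N

Visit R; enqueue P, J, E, D, C, B, A → queue [P, J, E, D, C, B, A]
Visit P; enqueue O → queue [J, E, D, C, B, A, O]
Visit J; enqueue M, I, G → queue [E, D, C, B, A, O, M, I, G]
Visit E; enqueue Q, H → queue [D, C, B, A, O, M, I, G, Q, H]
Visit D; enqueue K, F → queue [C, B, A, O, M, I, G, Q, H, K, F]
Visit C → queue [B, A, O, M, I, G, Q, H, K, F]
Visit B → queue [A, O, M, I, G, Q, H, K, F]
Visit A → queue [O, M, I, G, Q, H, K, F]
Visit O → queue [M, I, G, Q, H, K, F]
Visit M → queue [I, G, Q, H, K, F]
Visit I → queue [G, Q, H, K, F]
Visit G → queue [Q, H, K, F]
Visit Q; enqueue L → queue [H, K, F, L]
Visit H → queue [K, F, L]
Visit K → queue [F, L]
Visit F → queue [L]
Visit L; enqueue N → queue [N]
Visit N → queue []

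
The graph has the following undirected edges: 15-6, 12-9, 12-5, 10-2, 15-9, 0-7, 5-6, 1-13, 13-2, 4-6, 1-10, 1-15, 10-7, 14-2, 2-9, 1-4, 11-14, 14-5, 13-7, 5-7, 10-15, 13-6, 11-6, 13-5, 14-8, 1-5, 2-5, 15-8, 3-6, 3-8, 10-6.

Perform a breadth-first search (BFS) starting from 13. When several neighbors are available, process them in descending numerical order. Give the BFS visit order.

13 → 7 → 6 → 5 → 2 → 1 → 10 → 0 → 15 → 11 → 4 → 3 → 14 → 12 → 9 → 8

Visit 13; enqueue 7, 6, 5, 2, 1 → queue [7, 6, 5, 2, 1]
Visit 7; enqueue 10, 0 → queue [6, 5, 2, 1, 10, 0]
Visit 6; enqueue 15, 11, 4, 3 → queue [5, 2, 1, 10, 0, 15, 11, 4, 3]
Visit 5; enqueue 14, 12 → queue [2, 1, 10, 0, 15, 11, 4, 3, 14, 12]
Visit 2; enqueue 9 → queue [1, 10, 0, 15, 11, 4, 3, 14, 12, 9]
Visit 1 → queue [10, 0, 15, 11, 4, 3, 14, 12, 9]
Visit 10 → queue [0, 15, 11, 4, 3, 14, 12, 9]
Visit 0 → queue [15, 11, 4, 3, 14, 12, 9]
Visit 15; enqueue 8 → queue [11, 4, 3, 14, 12, 9, 8]
Visit 11 → queue [4, 3, 14, 12, 9, 8]
Visit 4 → queue [3, 14, 12, 9, 8]
Visit 3 → queue [14, 12, 9, 8]
Visit 14 → queue [12, 9, 8]
Visit 12 → queue [9, 8]
Visit 9 → queue [8]
Visit 8 → queue []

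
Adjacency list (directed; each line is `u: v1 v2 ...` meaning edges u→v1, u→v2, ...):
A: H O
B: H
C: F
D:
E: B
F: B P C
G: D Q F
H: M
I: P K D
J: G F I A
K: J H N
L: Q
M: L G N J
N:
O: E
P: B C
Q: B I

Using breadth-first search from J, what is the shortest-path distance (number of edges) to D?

Level 0: J
Level 1: A, F, G, I
Level 2: B, C, D, H, K, O, P, Q
Level 3: E, M, N
Level 4: L
D first appears at level 2.

2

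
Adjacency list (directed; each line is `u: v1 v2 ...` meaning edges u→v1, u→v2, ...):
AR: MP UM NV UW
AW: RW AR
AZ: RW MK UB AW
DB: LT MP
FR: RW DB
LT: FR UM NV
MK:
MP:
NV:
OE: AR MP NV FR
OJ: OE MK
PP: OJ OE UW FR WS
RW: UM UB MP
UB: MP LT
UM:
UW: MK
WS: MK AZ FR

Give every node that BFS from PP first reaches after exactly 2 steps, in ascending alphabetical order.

AR, AZ, DB, MK, MP, NV, RW

Level 0: PP
Level 1: FR, OE, OJ, UW, WS
Level 2: AR, AZ, DB, MK, MP, NV, RW
Level 3: AW, LT, UB, UM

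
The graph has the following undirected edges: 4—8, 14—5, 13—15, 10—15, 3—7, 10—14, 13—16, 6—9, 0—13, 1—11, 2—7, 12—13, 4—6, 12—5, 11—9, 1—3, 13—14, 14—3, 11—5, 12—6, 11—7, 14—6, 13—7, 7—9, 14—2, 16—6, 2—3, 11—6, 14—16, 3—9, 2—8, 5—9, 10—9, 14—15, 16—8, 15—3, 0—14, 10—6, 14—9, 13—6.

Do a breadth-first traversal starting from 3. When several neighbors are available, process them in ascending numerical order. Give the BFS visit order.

Visit 3; enqueue 1, 2, 7, 9, 14, 15 → queue [1, 2, 7, 9, 14, 15]
Visit 1; enqueue 11 → queue [2, 7, 9, 14, 15, 11]
Visit 2; enqueue 8 → queue [7, 9, 14, 15, 11, 8]
Visit 7; enqueue 13 → queue [9, 14, 15, 11, 8, 13]
Visit 9; enqueue 5, 6, 10 → queue [14, 15, 11, 8, 13, 5, 6, 10]
Visit 14; enqueue 0, 16 → queue [15, 11, 8, 13, 5, 6, 10, 0, 16]
Visit 15 → queue [11, 8, 13, 5, 6, 10, 0, 16]
Visit 11 → queue [8, 13, 5, 6, 10, 0, 16]
Visit 8; enqueue 4 → queue [13, 5, 6, 10, 0, 16, 4]
Visit 13; enqueue 12 → queue [5, 6, 10, 0, 16, 4, 12]
Visit 5 → queue [6, 10, 0, 16, 4, 12]
Visit 6 → queue [10, 0, 16, 4, 12]
Visit 10 → queue [0, 16, 4, 12]
Visit 0 → queue [16, 4, 12]
Visit 16 → queue [4, 12]
Visit 4 → queue [12]
Visit 12 → queue []

3, 1, 2, 7, 9, 14, 15, 11, 8, 13, 5, 6, 10, 0, 16, 4, 12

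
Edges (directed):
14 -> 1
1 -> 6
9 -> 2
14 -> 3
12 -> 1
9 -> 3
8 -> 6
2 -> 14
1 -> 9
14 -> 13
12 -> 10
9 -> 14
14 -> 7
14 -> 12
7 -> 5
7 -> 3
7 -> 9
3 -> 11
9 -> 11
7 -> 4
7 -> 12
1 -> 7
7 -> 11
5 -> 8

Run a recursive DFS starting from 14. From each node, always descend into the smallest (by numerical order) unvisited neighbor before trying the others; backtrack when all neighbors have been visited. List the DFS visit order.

Visit 14
14 → 1
1 → 6
1 → 7
7 → 3
3 → 11
7 → 4
7 → 5
5 → 8
7 → 9
9 → 2
7 → 12
12 → 10
14 → 13

14, 1, 6, 7, 3, 11, 4, 5, 8, 9, 2, 12, 10, 13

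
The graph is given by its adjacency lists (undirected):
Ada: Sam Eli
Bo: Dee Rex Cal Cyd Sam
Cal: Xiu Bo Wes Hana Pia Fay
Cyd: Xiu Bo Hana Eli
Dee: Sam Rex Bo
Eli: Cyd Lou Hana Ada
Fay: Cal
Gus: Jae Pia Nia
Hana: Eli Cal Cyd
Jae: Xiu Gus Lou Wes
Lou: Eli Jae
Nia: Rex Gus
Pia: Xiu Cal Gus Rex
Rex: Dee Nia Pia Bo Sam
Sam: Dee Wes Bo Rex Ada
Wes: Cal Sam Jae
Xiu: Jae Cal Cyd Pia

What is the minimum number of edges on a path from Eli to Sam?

Level 0: Eli
Level 1: Ada, Cyd, Hana, Lou
Level 2: Bo, Cal, Jae, Sam, Xiu
Level 3: Dee, Fay, Gus, Pia, Rex, Wes
Level 4: Nia
Sam first appears at level 2.

2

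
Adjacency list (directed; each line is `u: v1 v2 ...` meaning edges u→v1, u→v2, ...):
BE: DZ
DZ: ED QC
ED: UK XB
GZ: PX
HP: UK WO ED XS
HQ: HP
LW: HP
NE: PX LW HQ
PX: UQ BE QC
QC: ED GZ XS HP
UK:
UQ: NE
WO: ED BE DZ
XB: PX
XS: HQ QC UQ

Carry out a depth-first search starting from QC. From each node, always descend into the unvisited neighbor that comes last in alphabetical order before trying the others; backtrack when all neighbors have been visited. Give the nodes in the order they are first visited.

Visit QC
QC → XS
XS → UQ
UQ → NE
NE → PX
PX → BE
BE → DZ
DZ → ED
ED → XB
ED → UK
NE → LW
LW → HP
HP → WO
NE → HQ
QC → GZ

QC XS UQ NE PX BE DZ ED XB UK LW HP WO HQ GZ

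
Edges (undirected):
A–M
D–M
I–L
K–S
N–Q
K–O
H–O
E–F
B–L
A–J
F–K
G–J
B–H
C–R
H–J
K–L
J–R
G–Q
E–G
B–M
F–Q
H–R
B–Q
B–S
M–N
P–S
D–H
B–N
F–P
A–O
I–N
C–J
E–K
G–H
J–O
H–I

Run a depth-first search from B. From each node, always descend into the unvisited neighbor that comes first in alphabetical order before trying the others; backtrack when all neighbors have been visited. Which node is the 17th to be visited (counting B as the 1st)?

O

Visit B
B → H
H → D
D → M
M → A
A → J
J → C
C → R
J → G
G → E
E → F
F → K
K → L
L → I
I → N
N → Q
K → O
K → S
S → P

Visit order: B, H, D, M, A, J, C, R, G, E, F, K, L, I, N, Q, O, S, P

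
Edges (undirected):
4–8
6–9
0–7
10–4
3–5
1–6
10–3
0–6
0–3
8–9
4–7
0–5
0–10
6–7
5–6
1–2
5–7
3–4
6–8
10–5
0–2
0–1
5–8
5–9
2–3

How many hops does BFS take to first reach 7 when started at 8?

Level 0: 8
Level 1: 4, 5, 6, 9
Level 2: 0, 1, 3, 7, 10
Level 3: 2
7 first appears at level 2.

2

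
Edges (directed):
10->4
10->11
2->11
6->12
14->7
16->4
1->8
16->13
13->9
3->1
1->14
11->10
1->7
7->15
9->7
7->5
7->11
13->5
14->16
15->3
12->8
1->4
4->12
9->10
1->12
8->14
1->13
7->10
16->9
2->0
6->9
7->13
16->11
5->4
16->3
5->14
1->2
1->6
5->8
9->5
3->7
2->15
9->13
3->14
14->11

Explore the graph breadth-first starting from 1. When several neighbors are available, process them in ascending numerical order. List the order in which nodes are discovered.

1 -> 2 -> 4 -> 6 -> 7 -> 8 -> 12 -> 13 -> 14 -> 0 -> 11 -> 15 -> 9 -> 5 -> 10 -> 16 -> 3

Visit 1; enqueue 2, 4, 6, 7, 8, 12, 13, 14 → queue [2, 4, 6, 7, 8, 12, 13, 14]
Visit 2; enqueue 0, 11, 15 → queue [4, 6, 7, 8, 12, 13, 14, 0, 11, 15]
Visit 4 → queue [6, 7, 8, 12, 13, 14, 0, 11, 15]
Visit 6; enqueue 9 → queue [7, 8, 12, 13, 14, 0, 11, 15, 9]
Visit 7; enqueue 5, 10 → queue [8, 12, 13, 14, 0, 11, 15, 9, 5, 10]
Visit 8 → queue [12, 13, 14, 0, 11, 15, 9, 5, 10]
Visit 12 → queue [13, 14, 0, 11, 15, 9, 5, 10]
Visit 13 → queue [14, 0, 11, 15, 9, 5, 10]
Visit 14; enqueue 16 → queue [0, 11, 15, 9, 5, 10, 16]
Visit 0 → queue [11, 15, 9, 5, 10, 16]
Visit 11 → queue [15, 9, 5, 10, 16]
Visit 15; enqueue 3 → queue [9, 5, 10, 16, 3]
Visit 9 → queue [5, 10, 16, 3]
Visit 5 → queue [10, 16, 3]
Visit 10 → queue [16, 3]
Visit 16 → queue [3]
Visit 3 → queue []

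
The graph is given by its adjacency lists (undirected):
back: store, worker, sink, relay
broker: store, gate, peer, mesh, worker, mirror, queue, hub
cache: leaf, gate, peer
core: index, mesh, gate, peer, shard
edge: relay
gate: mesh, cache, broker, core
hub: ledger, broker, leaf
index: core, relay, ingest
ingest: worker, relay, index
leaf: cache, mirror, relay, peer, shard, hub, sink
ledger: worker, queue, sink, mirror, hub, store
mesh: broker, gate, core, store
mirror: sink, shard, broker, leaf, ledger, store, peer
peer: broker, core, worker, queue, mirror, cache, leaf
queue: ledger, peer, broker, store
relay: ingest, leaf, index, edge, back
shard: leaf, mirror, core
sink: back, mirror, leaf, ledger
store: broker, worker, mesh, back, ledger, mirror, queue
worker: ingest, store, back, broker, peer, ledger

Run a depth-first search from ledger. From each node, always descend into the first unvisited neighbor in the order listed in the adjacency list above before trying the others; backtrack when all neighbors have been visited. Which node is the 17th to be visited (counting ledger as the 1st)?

Visit ledger
ledger → worker
worker → ingest
ingest → relay
relay → leaf
leaf → cache
cache → gate
gate → mesh
mesh → broker
broker → store
store → back
back → sink
sink → mirror
mirror → shard
shard → core
core → index
core → peer
peer → queue
broker → hub
relay → edge

Visit order: ledger, worker, ingest, relay, leaf, cache, gate, mesh, broker, store, back, sink, mirror, shard, core, index, peer, queue, hub, edge

peer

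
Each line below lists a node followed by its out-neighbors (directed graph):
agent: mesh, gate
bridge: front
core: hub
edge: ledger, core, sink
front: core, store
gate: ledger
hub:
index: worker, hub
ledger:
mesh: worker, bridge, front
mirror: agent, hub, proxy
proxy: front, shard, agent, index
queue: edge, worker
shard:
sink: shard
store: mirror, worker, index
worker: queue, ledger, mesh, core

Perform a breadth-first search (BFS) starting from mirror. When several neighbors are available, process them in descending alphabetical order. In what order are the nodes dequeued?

mirror, proxy, hub, agent, shard, index, front, mesh, gate, worker, store, core, bridge, ledger, queue, edge, sink

Visit mirror; enqueue proxy, hub, agent → queue [proxy, hub, agent]
Visit proxy; enqueue shard, index, front → queue [hub, agent, shard, index, front]
Visit hub → queue [agent, shard, index, front]
Visit agent; enqueue mesh, gate → queue [shard, index, front, mesh, gate]
Visit shard → queue [index, front, mesh, gate]
Visit index; enqueue worker → queue [front, mesh, gate, worker]
Visit front; enqueue store, core → queue [mesh, gate, worker, store, core]
Visit mesh; enqueue bridge → queue [gate, worker, store, core, bridge]
Visit gate; enqueue ledger → queue [worker, store, core, bridge, ledger]
Visit worker; enqueue queue → queue [store, core, bridge, ledger, queue]
Visit store → queue [core, bridge, ledger, queue]
Visit core → queue [bridge, ledger, queue]
Visit bridge → queue [ledger, queue]
Visit ledger → queue [queue]
Visit queue; enqueue edge → queue [edge]
Visit edge; enqueue sink → queue [sink]
Visit sink → queue []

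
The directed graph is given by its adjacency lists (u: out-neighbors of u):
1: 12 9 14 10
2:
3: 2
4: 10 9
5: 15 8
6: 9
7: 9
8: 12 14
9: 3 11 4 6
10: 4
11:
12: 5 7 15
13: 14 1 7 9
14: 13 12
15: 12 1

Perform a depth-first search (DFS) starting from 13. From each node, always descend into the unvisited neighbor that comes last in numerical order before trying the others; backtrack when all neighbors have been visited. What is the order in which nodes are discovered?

13, 14, 12, 15, 1, 10, 4, 9, 11, 6, 3, 2, 7, 5, 8

Visit 13
13 → 14
14 → 12
12 → 15
15 → 1
1 → 10
10 → 4
4 → 9
9 → 11
9 → 6
9 → 3
3 → 2
12 → 7
12 → 5
5 → 8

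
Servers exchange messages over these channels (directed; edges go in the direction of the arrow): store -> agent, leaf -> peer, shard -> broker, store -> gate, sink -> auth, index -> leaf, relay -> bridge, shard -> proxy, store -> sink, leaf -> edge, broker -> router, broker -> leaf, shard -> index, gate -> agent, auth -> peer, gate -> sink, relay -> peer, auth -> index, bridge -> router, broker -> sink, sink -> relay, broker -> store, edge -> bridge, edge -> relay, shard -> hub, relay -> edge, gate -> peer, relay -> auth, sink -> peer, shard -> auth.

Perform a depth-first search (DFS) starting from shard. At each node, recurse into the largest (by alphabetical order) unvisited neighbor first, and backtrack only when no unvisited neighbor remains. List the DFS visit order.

Visit shard
shard → proxy
shard → index
index → leaf
leaf → peer
leaf → edge
edge → relay
relay → bridge
bridge → router
relay → auth
shard → hub
shard → broker
broker → store
store → sink
store → gate
gate → agent

shard -> proxy -> index -> leaf -> peer -> edge -> relay -> bridge -> router -> auth -> hub -> broker -> store -> sink -> gate -> agent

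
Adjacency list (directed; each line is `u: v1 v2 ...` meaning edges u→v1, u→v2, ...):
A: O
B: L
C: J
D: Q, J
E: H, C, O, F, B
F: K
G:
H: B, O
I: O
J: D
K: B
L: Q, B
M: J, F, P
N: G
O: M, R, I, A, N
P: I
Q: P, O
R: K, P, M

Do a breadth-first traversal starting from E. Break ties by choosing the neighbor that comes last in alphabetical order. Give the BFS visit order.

E, O, H, F, C, B, R, N, M, I, A, K, J, L, P, G, D, Q

Visit E; enqueue O, H, F, C, B → queue [O, H, F, C, B]
Visit O; enqueue R, N, M, I, A → queue [H, F, C, B, R, N, M, I, A]
Visit H → queue [F, C, B, R, N, M, I, A]
Visit F; enqueue K → queue [C, B, R, N, M, I, A, K]
Visit C; enqueue J → queue [B, R, N, M, I, A, K, J]
Visit B; enqueue L → queue [R, N, M, I, A, K, J, L]
Visit R; enqueue P → queue [N, M, I, A, K, J, L, P]
Visit N; enqueue G → queue [M, I, A, K, J, L, P, G]
Visit M → queue [I, A, K, J, L, P, G]
Visit I → queue [A, K, J, L, P, G]
Visit A → queue [K, J, L, P, G]
Visit K → queue [J, L, P, G]
Visit J; enqueue D → queue [L, P, G, D]
Visit L; enqueue Q → queue [P, G, D, Q]
Visit P → queue [G, D, Q]
Visit G → queue [D, Q]
Visit D → queue [Q]
Visit Q → queue []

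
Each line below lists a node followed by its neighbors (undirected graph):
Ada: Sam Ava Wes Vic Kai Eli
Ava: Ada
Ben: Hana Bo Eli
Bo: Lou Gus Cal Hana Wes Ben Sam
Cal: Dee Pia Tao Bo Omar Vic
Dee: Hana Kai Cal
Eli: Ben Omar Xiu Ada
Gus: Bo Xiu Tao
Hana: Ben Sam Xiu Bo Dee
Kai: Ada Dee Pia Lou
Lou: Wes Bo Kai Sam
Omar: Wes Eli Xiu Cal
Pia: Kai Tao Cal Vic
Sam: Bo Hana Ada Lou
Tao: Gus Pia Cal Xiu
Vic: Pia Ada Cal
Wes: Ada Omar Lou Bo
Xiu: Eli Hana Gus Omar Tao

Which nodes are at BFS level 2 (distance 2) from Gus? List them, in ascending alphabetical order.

Level 0: Gus
Level 1: Bo, Tao, Xiu
Level 2: Ben, Cal, Eli, Hana, Lou, Omar, Pia, Sam, Wes
Level 3: Ada, Dee, Kai, Vic
Level 4: Ava

Ben, Cal, Eli, Hana, Lou, Omar, Pia, Sam, Wes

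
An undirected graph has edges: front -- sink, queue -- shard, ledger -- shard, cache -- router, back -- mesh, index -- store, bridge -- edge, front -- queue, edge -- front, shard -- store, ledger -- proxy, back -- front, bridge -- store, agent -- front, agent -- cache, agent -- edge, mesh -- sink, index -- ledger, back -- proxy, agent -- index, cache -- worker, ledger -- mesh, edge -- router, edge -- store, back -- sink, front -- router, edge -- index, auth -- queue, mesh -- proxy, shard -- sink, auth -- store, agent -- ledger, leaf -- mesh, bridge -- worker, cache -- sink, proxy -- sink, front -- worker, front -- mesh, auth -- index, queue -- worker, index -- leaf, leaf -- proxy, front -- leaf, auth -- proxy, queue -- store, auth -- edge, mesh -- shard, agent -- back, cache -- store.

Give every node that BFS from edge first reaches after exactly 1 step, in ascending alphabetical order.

Level 0: edge
Level 1: agent, auth, bridge, front, index, router, store
Level 2: back, cache, leaf, ledger, mesh, proxy, queue, shard, sink, worker

agent, auth, bridge, front, index, router, store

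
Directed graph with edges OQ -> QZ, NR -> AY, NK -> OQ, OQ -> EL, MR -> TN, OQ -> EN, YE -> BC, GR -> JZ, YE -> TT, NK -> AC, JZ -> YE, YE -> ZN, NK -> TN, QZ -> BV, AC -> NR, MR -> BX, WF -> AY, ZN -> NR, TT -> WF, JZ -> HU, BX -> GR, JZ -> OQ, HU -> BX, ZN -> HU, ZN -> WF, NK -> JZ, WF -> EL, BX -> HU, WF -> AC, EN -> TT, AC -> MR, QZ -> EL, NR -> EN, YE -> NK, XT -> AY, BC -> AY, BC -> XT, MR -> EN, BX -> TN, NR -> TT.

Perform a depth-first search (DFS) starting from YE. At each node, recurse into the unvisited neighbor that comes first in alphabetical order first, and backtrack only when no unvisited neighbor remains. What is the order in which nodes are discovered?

YE, BC, AY, XT, NK, AC, MR, BX, GR, JZ, HU, OQ, EL, EN, TT, WF, QZ, BV, TN, NR, ZN

Visit YE
YE → BC
BC → AY
BC → XT
YE → NK
NK → AC
AC → MR
MR → BX
BX → GR
GR → JZ
JZ → HU
JZ → OQ
OQ → EL
OQ → EN
EN → TT
TT → WF
OQ → QZ
QZ → BV
BX → TN
AC → NR
YE → ZN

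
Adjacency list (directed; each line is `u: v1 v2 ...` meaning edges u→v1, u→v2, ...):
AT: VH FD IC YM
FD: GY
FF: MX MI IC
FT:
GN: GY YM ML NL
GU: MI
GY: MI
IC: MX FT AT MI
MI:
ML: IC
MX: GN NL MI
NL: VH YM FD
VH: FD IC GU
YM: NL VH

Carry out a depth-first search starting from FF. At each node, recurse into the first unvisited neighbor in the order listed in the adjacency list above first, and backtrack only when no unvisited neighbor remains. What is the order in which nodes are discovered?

FF, MX, GN, GY, MI, YM, NL, VH, FD, IC, FT, AT, GU, ML

Visit FF
FF → MX
MX → GN
GN → GY
GY → MI
GN → YM
YM → NL
NL → VH
VH → FD
VH → IC
IC → FT
IC → AT
VH → GU
GN → ML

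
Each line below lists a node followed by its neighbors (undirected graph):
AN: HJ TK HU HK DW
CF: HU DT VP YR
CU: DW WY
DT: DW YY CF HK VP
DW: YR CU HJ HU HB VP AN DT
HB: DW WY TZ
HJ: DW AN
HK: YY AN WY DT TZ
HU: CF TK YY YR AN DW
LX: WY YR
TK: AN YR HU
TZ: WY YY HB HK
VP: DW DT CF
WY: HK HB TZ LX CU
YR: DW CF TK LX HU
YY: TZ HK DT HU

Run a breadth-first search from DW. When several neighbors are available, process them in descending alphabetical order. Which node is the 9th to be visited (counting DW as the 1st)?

AN

Visit DW; enqueue YR, VP, HU, HJ, HB, DT, CU, AN → queue [YR, VP, HU, HJ, HB, DT, CU, AN]
Visit YR; enqueue TK, LX, CF → queue [VP, HU, HJ, HB, DT, CU, AN, TK, LX, CF]
Visit VP → queue [HU, HJ, HB, DT, CU, AN, TK, LX, CF]
Visit HU; enqueue YY → queue [HJ, HB, DT, CU, AN, TK, LX, CF, YY]
Visit HJ → queue [HB, DT, CU, AN, TK, LX, CF, YY]
Visit HB; enqueue WY, TZ → queue [DT, CU, AN, TK, LX, CF, YY, WY, TZ]
Visit DT; enqueue HK → queue [CU, AN, TK, LX, CF, YY, WY, TZ, HK]
Visit CU → queue [AN, TK, LX, CF, YY, WY, TZ, HK]
Visit AN → queue [TK, LX, CF, YY, WY, TZ, HK]
Visit TK → queue [LX, CF, YY, WY, TZ, HK]
Visit LX → queue [CF, YY, WY, TZ, HK]
Visit CF → queue [YY, WY, TZ, HK]
Visit YY → queue [WY, TZ, HK]
Visit WY → queue [TZ, HK]
Visit TZ → queue [HK]
Visit HK → queue []

Visit order: DW, YR, VP, HU, HJ, HB, DT, CU, AN, TK, LX, CF, YY, WY, TZ, HK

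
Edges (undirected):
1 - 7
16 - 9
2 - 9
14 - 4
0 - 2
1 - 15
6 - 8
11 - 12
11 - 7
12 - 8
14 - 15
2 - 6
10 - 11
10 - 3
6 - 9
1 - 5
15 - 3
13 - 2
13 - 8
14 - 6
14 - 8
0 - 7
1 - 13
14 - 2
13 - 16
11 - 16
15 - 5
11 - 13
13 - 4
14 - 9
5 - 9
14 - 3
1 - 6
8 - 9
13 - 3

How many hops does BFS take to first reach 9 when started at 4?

2

Level 0: 4
Level 1: 13, 14
Level 2: 1, 2, 3, 6, 8, 9, 11, 15, 16
Level 3: 0, 5, 7, 10, 12
9 first appears at level 2.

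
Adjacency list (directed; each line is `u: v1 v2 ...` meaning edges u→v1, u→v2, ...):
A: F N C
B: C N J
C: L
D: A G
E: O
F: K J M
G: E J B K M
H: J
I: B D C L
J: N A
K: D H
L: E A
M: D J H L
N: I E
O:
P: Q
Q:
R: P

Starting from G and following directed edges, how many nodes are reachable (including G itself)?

BFS from G visits: G, E, J, B, K, M, O, N, A, C, D, H, L, I, F
Reachable nodes: 15 of 18 total.

15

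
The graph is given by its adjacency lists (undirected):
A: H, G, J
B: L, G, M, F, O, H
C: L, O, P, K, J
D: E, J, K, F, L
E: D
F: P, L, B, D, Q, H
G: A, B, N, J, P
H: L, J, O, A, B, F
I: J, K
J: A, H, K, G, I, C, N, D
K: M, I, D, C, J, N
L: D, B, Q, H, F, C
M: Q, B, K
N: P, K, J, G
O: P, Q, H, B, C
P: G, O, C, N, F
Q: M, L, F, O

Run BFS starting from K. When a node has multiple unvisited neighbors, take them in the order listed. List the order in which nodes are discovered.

Visit K; enqueue M, I, D, C, J, N → queue [M, I, D, C, J, N]
Visit M; enqueue Q, B → queue [I, D, C, J, N, Q, B]
Visit I → queue [D, C, J, N, Q, B]
Visit D; enqueue E, F, L → queue [C, J, N, Q, B, E, F, L]
Visit C; enqueue O, P → queue [J, N, Q, B, E, F, L, O, P]
Visit J; enqueue A, H, G → queue [N, Q, B, E, F, L, O, P, A, H, G]
Visit N → queue [Q, B, E, F, L, O, P, A, H, G]
Visit Q → queue [B, E, F, L, O, P, A, H, G]
Visit B → queue [E, F, L, O, P, A, H, G]
Visit E → queue [F, L, O, P, A, H, G]
Visit F → queue [L, O, P, A, H, G]
Visit L → queue [O, P, A, H, G]
Visit O → queue [P, A, H, G]
Visit P → queue [A, H, G]
Visit A → queue [H, G]
Visit H → queue [G]
Visit G → queue []

K -> M -> I -> D -> C -> J -> N -> Q -> B -> E -> F -> L -> O -> P -> A -> H -> G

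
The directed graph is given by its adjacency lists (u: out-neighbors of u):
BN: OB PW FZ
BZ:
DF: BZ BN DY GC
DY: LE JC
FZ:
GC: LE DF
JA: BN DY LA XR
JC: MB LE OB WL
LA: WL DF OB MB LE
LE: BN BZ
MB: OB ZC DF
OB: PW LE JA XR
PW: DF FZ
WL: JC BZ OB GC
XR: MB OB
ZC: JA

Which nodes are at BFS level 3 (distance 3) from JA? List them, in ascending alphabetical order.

BZ, GC, ZC

Level 0: JA
Level 1: BN, DY, LA, XR
Level 2: DF, FZ, JC, LE, MB, OB, PW, WL
Level 3: BZ, GC, ZC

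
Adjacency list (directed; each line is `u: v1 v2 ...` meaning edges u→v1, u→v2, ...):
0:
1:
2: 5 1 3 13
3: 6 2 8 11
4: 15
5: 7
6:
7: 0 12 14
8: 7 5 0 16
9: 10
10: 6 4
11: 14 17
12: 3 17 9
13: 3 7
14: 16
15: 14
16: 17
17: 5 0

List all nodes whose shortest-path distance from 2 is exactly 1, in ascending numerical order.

1, 3, 5, 13

Level 0: 2
Level 1: 1, 3, 5, 13
Level 2: 6, 7, 8, 11
Level 3: 0, 12, 14, 16, 17
Level 4: 9
Level 5: 10
Level 6: 4
Level 7: 15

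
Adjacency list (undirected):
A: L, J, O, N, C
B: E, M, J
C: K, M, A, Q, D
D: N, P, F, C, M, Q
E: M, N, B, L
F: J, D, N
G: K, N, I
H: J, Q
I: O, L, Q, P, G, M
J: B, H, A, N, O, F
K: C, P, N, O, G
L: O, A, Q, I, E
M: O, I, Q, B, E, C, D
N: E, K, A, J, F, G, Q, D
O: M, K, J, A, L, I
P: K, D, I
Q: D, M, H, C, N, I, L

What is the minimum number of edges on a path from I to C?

2

Level 0: I
Level 1: G, L, M, O, P, Q
Level 2: A, B, C, D, E, H, J, K, N
Level 3: F
C first appears at level 2.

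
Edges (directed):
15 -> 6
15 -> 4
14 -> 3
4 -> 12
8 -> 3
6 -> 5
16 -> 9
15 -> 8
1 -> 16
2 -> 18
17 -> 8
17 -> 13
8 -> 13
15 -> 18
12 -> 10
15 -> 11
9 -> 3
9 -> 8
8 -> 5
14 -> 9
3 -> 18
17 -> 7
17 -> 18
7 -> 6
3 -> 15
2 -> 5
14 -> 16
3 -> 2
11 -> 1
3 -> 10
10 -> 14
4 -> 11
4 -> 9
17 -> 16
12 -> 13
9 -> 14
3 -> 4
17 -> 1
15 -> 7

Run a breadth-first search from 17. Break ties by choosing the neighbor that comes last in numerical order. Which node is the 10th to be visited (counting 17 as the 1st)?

Visit 17; enqueue 18, 16, 13, 8, 7, 1 → queue [18, 16, 13, 8, 7, 1]
Visit 18 → queue [16, 13, 8, 7, 1]
Visit 16; enqueue 9 → queue [13, 8, 7, 1, 9]
Visit 13 → queue [8, 7, 1, 9]
Visit 8; enqueue 5, 3 → queue [7, 1, 9, 5, 3]
Visit 7; enqueue 6 → queue [1, 9, 5, 3, 6]
Visit 1 → queue [9, 5, 3, 6]
Visit 9; enqueue 14 → queue [5, 3, 6, 14]
Visit 5 → queue [3, 6, 14]
Visit 3; enqueue 15, 10, 4, 2 → queue [6, 14, 15, 10, 4, 2]
Visit 6 → queue [14, 15, 10, 4, 2]
Visit 14 → queue [15, 10, 4, 2]
Visit 15; enqueue 11 → queue [10, 4, 2, 11]
Visit 10 → queue [4, 2, 11]
Visit 4; enqueue 12 → queue [2, 11, 12]
Visit 2 → queue [11, 12]
Visit 11 → queue [12]
Visit 12 → queue []

Visit order: 17, 18, 16, 13, 8, 7, 1, 9, 5, 3, 6, 14, 15, 10, 4, 2, 11, 12

3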